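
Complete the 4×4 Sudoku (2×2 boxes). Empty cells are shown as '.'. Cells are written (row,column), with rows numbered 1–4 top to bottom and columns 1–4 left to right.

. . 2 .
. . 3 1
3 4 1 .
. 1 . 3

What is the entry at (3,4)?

(1,2) = 3 (sole candidate).
(1,4) = 4 (sole candidate).
(2,2) = 2 (sole candidate).
(3,4) = 2: row 3 has {1,3,4}; col 4 has {1,3,4}; box has {1,3} → only 2 remains.

2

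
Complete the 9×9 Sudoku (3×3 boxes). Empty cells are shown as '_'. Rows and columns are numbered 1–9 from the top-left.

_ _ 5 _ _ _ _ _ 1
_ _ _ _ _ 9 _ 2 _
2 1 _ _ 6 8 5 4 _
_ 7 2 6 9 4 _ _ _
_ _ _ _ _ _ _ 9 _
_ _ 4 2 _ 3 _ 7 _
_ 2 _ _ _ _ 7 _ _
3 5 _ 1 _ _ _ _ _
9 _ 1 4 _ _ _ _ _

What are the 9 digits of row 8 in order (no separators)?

r2c5 = 1 (hidden single in row 2).
r2c4 = 5 (hidden single in row 2).
r6c2 = 9 (hidden single in row 6).
r1c7 = 9 (hidden single in row 1).
r3c3 = 9 (hidden single in row 3).
r7c8 = 1 (hidden single in row 7).
r8c9 = 9: in row 8, 9 can only go here (every other open cell in that row sees a 9).
r7c4 = 9 (hidden single in row 7).
r8c7 = 4: in row 8, 4 can only go here (every other open cell in that row sees a 4).
r5c9 = 4 (hidden single in row 5).
r5c7 = 2 (hidden single in row 5).
r7c1 = 4 (hidden single in row 7).
r2c2 = 4 (hidden single in row 2).
r1c5 = 4 (hidden single in row 1).
r1c6 = 2 (hidden single in row 1).
r8c5 = 2: in row 8, 2 can only go here (every other open cell in that row sees a 2).
r9c9 = 2 (hidden single in row 9).
r5c4 = 8 (hidden single in column 4).
r6c5 = 5 (sole candidate).
r5c5 = 7 (sole candidate).
r5c6 = 1 (sole candidate).
r5c1 = 5 (hidden single in row 5).
r9c6 = 7 (hidden single in row 9).
r8c6 = 6: row 8 has {1,2,3,4,5,9}; col 6 has {1,2,3,4,7,8,9}; box has {1,2,4,7,9} → only 6 remains.
r8c8 = 8: row 8 has {1,2,3,4,5,6,9}; col 8 has {1,2,4,7,9}; box has {1,2,4,7,9} → only 8 remains.
r7c6 = 5 (sole candidate).
r8c3 = 7: row 8 has {1,2,3,4,5,6,8,9}; col 3 has {1,2,4,5,9}; box has {1,2,3,4,5,9} → only 7 remains.

357126489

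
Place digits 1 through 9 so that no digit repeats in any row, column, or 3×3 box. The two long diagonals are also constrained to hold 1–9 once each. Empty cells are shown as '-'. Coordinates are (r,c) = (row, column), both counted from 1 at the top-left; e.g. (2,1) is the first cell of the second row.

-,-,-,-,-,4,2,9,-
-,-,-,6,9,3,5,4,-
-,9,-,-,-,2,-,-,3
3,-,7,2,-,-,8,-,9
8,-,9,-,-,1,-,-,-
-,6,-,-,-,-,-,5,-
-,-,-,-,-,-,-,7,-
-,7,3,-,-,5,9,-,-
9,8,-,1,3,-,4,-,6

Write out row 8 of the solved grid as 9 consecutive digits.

673425981

(2,2) = 1: row 2 has {3,4,5,6,9}; col 2 has {6,7,8,9}; box has {9}; main diagonal has {2,6} → only 1 remains.
(4,6) = 6: row 4 has {2,3,7,8,9}; col 6 has {1,2,3,4,5}; box has {1,2}; anti-diagonal has {4,7,9} → only 6 remains.
(4,8) = 1: row 4 has {2,3,6,7,8,9}; col 8 has {4,5,7,9}; box has {5,8,9} → only 1 remains.
(5,5) = 5: row 5 has {1,8,9}; col 5 has {3,9}; box has {1,2,6}; main diagonal has {1,2,6}; anti-diagonal has {4,6,7,9} → only 5 remains.
(7,7) = 3: row 7 has {7}; col 7 has {2,4,5,8,9}; box has {4,6,7,9}; main diagonal has {1,2,5,6} → only 3 remains.
(8,8) = 8: row 8 has {3,5,7,9}; col 8 has {1,4,5,7,9}; box has {3,4,6,7,9}; main diagonal has {1,2,3,5,6} → only 8 remains.
(9,6) = 7: row 9 has {1,3,4,6,8,9}; col 6 has {1,2,3,4,5,6}; box has {1,3,5} → only 7 remains.
(9,8) = 2: row 9 has {1,3,4,6,7,8,9}; col 8 has {1,4,5,7,8,9}; box has {3,4,6,7,8,9} → only 2 remains.
(1,1) = 7: row 1 has {2,4,9}; col 1 has {3,8,9}; box has {1,9}; main diagonal has {1,2,3,5,6,8} → only 7 remains.
(2,1) = 2: row 2 has {1,3,4,5,6,9}; col 1 has {3,7,8,9}; box has {1,7,9} → only 2 remains.
(2,3) = 8: row 2 has {1,2,3,4,5,6,9}; col 3 has {3,7,9}; box has {1,2,7,9} → only 8 remains.
(2,9) = 7: row 2 has {1,2,3,4,5,6,8,9}; col 9 has {3,6,9}; box has {2,3,4,5,9} → only 7 remains.
(3,3) = 4: row 3 has {2,3,9}; col 3 has {3,7,8,9}; box has {1,2,7,8,9}; main diagonal has {1,2,3,5,6,7,8} → only 4 remains.
(3,7) = 1: row 3 has {2,3,4,9}; col 7 has {2,3,4,5,8,9}; box has {2,3,4,5,7,9}; anti-diagonal has {4,5,6,7,9} → only 1 remains.
(3,8) = 6: row 3 has {1,2,3,4,9}; col 8 has {1,2,4,5,7,8,9}; box has {1,2,3,4,5,7,9} → only 6 remains.
(4,5) = 4: row 4 has {1,2,3,6,7,8,9}; col 5 has {3,5,9}; box has {1,2,5,6} → only 4 remains.
(5,8) = 3: row 5 has {1,5,8,9}; col 8 has {1,2,4,5,6,7,8,9}; box has {1,5,8,9} → only 3 remains.
(6,6) = 9: row 6 has {5,6}; col 6 has {1,2,3,4,5,6,7}; box has {1,2,4,5,6}; main diagonal has {1,2,3,4,5,6,7,8} → only 9 remains.
(6,7) = 7: row 6 has {5,6,9}; col 7 has {1,2,3,4,5,8,9}; box has {1,3,5,8,9} → only 7 remains.
(7,3) = 2: row 7 has {3,7}; col 3 has {3,4,7,8,9}; box has {3,7,8,9}; anti-diagonal has {1,4,5,6,7,9} → only 2 remains.
(7,6) = 8: row 7 has {2,3,7}; col 6 has {1,2,3,4,5,6,7,9}; box has {1,3,5,7} → only 8 remains.
(8,4) = 4: row 8 has {3,5,7,8,9}; col 4 has {1,2,6}; box has {1,3,5,7,8} → only 4 remains.
(8,9) = 1: row 8 has {3,4,5,7,8,9}; col 9 has {3,6,7,9}; box has {2,3,4,6,7,8,9} → only 1 remains.
(9,3) = 5: row 9 has {1,2,3,4,6,7,8,9}; col 3 has {2,3,4,7,8,9}; box has {2,3,7,8,9} → only 5 remains.
(1,3) = 6: row 1 has {2,4,7,9}; col 3 has {2,3,4,5,7,8,9}; box has {1,2,4,7,8,9} → only 6 remains.
(1,9) = 8: row 1 has {2,4,6,7,9}; col 9 has {1,3,6,7,9}; box has {1,2,3,4,5,6,7,9}; anti-diagonal has {1,2,4,5,6,7,9} → only 8 remains.
(3,1) = 5: row 3 has {1,2,3,4,6,9}; col 1 has {2,3,7,8,9}; box has {1,2,4,6,7,8,9} → only 5 remains.
(4,2) = 5: row 4 has {1,2,3,4,6,7,8,9}; col 2 has {1,6,7,8,9}; box has {3,6,7,8,9} → only 5 remains.
(5,4) = 7: row 5 has {1,3,5,8,9}; col 4 has {1,2,4,6}; box has {1,2,4,5,6,9} → only 7 remains.
(5,7) = 6: row 5 has {1,3,5,7,8,9}; col 7 has {1,2,3,4,5,7,8,9}; box has {1,3,5,7,8,9} → only 6 remains.
(6,3) = 1: row 6 has {5,6,7,9}; col 3 has {2,3,4,5,6,7,8,9}; box has {3,5,6,7,8,9} → only 1 remains.
(6,4) = 3: row 6 has {1,5,6,7,9}; col 4 has {1,2,4,6,7}; box has {1,2,4,5,6,7,9}; anti-diagonal has {1,2,4,5,6,7,8,9} → only 3 remains.
(6,5) = 8: row 6 has {1,3,5,6,7,9}; col 5 has {3,4,5,9}; box has {1,2,3,4,5,6,7,9} → only 8 remains.
(7,2) = 4: row 7 has {2,3,7,8}; col 2 has {1,5,6,7,8,9}; box has {2,3,5,7,8,9} → only 4 remains.
(7,4) = 9: row 7 has {2,3,4,7,8}; col 4 has {1,2,3,4,6,7}; box has {1,3,4,5,7,8} → only 9 remains.
(7,5) = 6: row 7 has {2,3,4,7,8,9}; col 5 has {3,4,5,8,9}; box has {1,3,4,5,7,8,9} → only 6 remains.
(7,9) = 5: row 7 has {2,3,4,6,7,8,9}; col 9 has {1,3,6,7,8,9}; box has {1,2,3,4,6,7,8,9} → only 5 remains.
(8,1) = 6: row 8 has {1,3,4,5,7,8,9}; col 1 has {2,3,5,7,8,9}; box has {2,3,4,5,7,8,9} → only 6 remains.
(8,5) = 2: row 8 has {1,3,4,5,6,7,8,9}; col 5 has {3,4,5,6,8,9}; box has {1,3,4,5,6,7,8,9} → only 2 remains.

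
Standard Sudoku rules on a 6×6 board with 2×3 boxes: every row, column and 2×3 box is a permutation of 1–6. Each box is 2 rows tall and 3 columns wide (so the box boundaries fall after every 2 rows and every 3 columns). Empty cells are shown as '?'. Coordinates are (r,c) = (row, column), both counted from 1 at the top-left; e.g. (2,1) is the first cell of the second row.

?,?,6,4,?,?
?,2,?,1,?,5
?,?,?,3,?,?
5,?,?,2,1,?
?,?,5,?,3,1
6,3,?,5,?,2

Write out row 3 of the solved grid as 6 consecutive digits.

412356

(1,5) = 2 (sole candidate).
(1,6) = 3 (sole candidate).
(2,5) = 6 (sole candidate).
(5,2) = 4 (sole candidate).
(5,4) = 6 (sole candidate).
(6,3) = 1 (sole candidate).
(6,5) = 4 (sole candidate).
(1,1) = 1 (sole candidate).
(1,2) = 5 (sole candidate).
(3,5) = 5: row 3 has {3}; col 5 has {1,2,3,4,6}; box has {1,2,3} → only 5 remains.
(4,2) = 6 (sole candidate).
(4,6) = 4 (sole candidate).
(5,1) = 2 (sole candidate).
(3,1) = 4: row 3 has {3,5}; col 1 has {1,2,5,6}; box has {5,6} → only 4 remains.
(3,2) = 1: row 3 has {3,4,5}; col 2 has {2,3,4,5,6}; box has {4,5,6} → only 1 remains.
(3,3) = 2: row 3 has {1,3,4,5}; col 3 has {1,5,6}; box has {1,4,5,6} → only 2 remains.
(3,6) = 6: row 3 has {1,2,3,4,5}; col 6 has {1,2,3,4,5}; box has {1,2,3,4,5} → only 6 remains.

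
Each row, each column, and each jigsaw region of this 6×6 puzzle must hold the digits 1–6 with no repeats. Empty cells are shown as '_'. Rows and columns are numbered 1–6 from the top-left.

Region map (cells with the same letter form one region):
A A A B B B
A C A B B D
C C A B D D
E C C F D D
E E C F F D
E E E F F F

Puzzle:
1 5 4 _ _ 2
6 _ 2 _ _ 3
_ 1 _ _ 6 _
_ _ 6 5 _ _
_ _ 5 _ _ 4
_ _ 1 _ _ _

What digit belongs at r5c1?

3

r1c5 = 3: row 1 has {1,2,4,5}; col 5 has {6}; region has {2} → only 3 remains.
r2c2 = 4: row 2 has {2,3,6}; col 2 has {1,5}; region has {1,5,6} → only 4 remains.
r2c4 = 1: row 2 has {2,3,4,6}; col 4 has {5}; region has {2,3} → only 1 remains.
r2c5 = 5: row 2 has {1,2,3,4,6}; col 5 has {3,6}; region has {1,2,3} → only 5 remains.
r3c3 = 3: row 3 has {1,6}; col 3 has {1,2,4,5,6}; region has {1,2,4,5,6} → only 3 remains.
r3c4 = 4: row 3 has {1,3,6}; col 4 has {1,5}; region has {1,2,3,5} → only 4 remains.
r3c6 = 5: row 3 has {1,3,4,6}; col 6 has {2,3,4}; region has {3,4,6} → only 5 remains.
r4c6 = 1: row 4 has {5,6}; col 6 has {2,3,4,5}; region has {3,4,5,6} → only 1 remains.
r6c6 = 6: row 6 has {1}; col 6 has {1,2,3,4,5}; region has {5} → only 6 remains.
r1c4 = 6: row 1 has {1,2,3,4,5}; col 4 has {1,4,5}; region has {1,2,3,4,5} → only 6 remains.
r3c1 = 2: row 3 has {1,3,4,5,6}; col 1 has {1,6}; region has {1,4,5,6} → only 2 remains.
r4c2 = 3: row 4 has {1,5,6}; col 2 has {1,4,5}; region has {1,2,4,5,6} → only 3 remains.
r4c5 = 2: row 4 has {1,3,5,6}; col 5 has {3,5,6}; region has {1,3,4,5,6} → only 2 remains.
r5c1 = 3: row 5 has {4,5}; col 1 has {1,2,6}; region has {1} → only 3 remains.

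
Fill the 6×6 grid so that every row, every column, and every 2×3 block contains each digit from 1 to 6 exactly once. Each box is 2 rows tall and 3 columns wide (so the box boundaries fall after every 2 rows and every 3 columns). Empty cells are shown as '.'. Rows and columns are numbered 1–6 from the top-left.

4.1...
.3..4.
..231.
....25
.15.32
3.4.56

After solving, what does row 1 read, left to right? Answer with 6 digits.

row 1, column 5 = 6: row 1 has {1,4}; col 5 has {1,2,3,4,5}; box has {4} → only 6 remains.
row 1, column 6 = 3: row 1 has {1,4,6}; col 6 has {2,5,6}; box has {4,6} → only 3 remains.
row 2, column 3 = 6: row 2 has {3,4}; col 3 has {1,2,4,5}; box has {1,3,4} → only 6 remains.
row 2, column 6 = 1: row 2 has {3,4,6}; col 6 has {2,3,5,6}; box has {3,4,6} → only 1 remains.
row 3, column 6 = 4: row 3 has {1,2,3}; col 6 has {1,2,3,5,6}; box has {1,2,3,5} → only 4 remains.
row 4, column 3 = 3: row 4 has {2,5}; col 3 has {1,2,4,5,6}; box has {2} → only 3 remains.
row 4, column 4 = 6: row 4 has {2,3,5}; col 4 has {3}; box has {1,2,3,4,5} → only 6 remains.
row 5, column 1 = 6: row 5 has {1,2,3,5}; col 1 has {3,4}; box has {1,3,4,5} → only 6 remains.
row 5, column 4 = 4: row 5 has {1,2,3,5,6}; col 4 has {3,6}; box has {2,3,5,6} → only 4 remains.
row 6, column 2 = 2: row 6 has {3,4,5,6}; col 2 has {1,3}; box has {1,3,4,5,6} → only 2 remains.
row 6, column 4 = 1: row 6 has {2,3,4,5,6}; col 4 has {3,4,6}; box has {2,3,4,5,6} → only 1 remains.
row 1, column 2 = 5: row 1 has {1,3,4,6}; col 2 has {1,2,3}; box has {1,3,4,6} → only 5 remains.
row 1, column 4 = 2: row 1 has {1,3,4,5,6}; col 4 has {1,3,4,6}; box has {1,3,4,6} → only 2 remains.

451263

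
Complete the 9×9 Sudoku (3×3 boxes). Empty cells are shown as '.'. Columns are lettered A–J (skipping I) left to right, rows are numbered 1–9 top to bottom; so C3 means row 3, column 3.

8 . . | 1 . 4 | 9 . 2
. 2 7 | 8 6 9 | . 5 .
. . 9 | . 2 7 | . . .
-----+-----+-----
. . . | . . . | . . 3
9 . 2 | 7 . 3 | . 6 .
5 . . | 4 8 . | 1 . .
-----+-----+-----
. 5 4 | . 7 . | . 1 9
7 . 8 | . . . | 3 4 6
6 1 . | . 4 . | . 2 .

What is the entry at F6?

G2 = 4 (sole candidate).
J2 = 1 (sole candidate).
J3 = 8 (sole candidate).
J6 = 7 (sole candidate).
G7 = 8 (sole candidate).
B8 = 9 (sole candidate).
C9 = 3 (sole candidate).
J9 = 5 (sole candidate).
A2 = 3 (sole candidate).
G3 = 6 (sole candidate).
H3 = 3 (sole candidate).
G5 = 5 (sole candidate).
J5 = 4 (sole candidate).
C6 = 6 (sole candidate).
F6 = 2: row 6 has {1,4,5,6,7,8}; col 6 has {3,4,7,9}; box has {3,4,7,8} → only 2 remains.

2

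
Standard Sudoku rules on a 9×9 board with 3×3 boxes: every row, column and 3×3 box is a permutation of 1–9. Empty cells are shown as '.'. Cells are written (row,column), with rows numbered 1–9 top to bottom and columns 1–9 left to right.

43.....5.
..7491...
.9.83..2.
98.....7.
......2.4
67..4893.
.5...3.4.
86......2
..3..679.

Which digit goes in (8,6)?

(2,2) = 2: row 2 has {1,4,7,9}; col 2 has {3,5,6,7,8,9}; box has {3,4,7,9} → only 2 remains.
(5,2) = 1: row 5 has {2,4}; col 2 has {2,3,5,6,7,8,9}; box has {6,7,8,9} → only 1 remains.
(5,3) = 5: row 5 has {1,2,4}; col 3 has {3,7}; box has {1,6,7,8,9} → only 5 remains.
(6,3) = 2: row 6 has {3,4,6,7,8,9}; col 3 has {3,5,7}; box has {1,5,6,7,8,9} → only 2 remains.
(8,8) = 1: row 8 has {2,6,8}; col 8 has {2,3,4,5,7,9}; box has {2,4,7,9} → only 1 remains.
(9,2) = 4: row 9 has {3,6,7,9}; col 2 has {1,2,3,5,6,7,8,9}; box has {3,5,6,8} → only 4 remains.
(2,1) = 5: row 2 has {1,2,4,7,9}; col 1 has {4,6,8,9}; box has {2,3,4,7,9} → only 5 remains.
(3,1) = 1: row 3 has {2,3,8,9}; col 1 has {4,5,6,8,9}; box has {2,3,4,5,7,9} → only 1 remains.
(3,3) = 6: row 3 has {1,2,3,8,9}; col 3 has {2,3,5,7}; box has {1,2,3,4,5,7,9} → only 6 remains.
(3,7) = 4: row 3 has {1,2,3,6,8,9}; col 7 has {2,7,9}; box has {2,5} → only 4 remains.
(3,9) = 7: row 3 has {1,2,3,4,6,8,9}; col 9 has {2,4}; box has {2,4,5} → only 7 remains.
(4,3) = 4: row 4 has {7,8,9}; col 3 has {2,3,5,6,7}; box has {1,2,5,6,7,8,9} → only 4 remains.
(5,1) = 3: row 5 has {1,2,4,5}; col 1 has {1,4,5,6,8,9}; box has {1,2,4,5,6,7,8,9} → only 3 remains.
(8,3) = 9: row 8 has {1,2,6,8}; col 3 has {2,3,4,5,6,7}; box has {3,4,5,6,8} → only 9 remains.
(9,1) = 2: row 9 has {3,4,6,7,9}; col 1 has {1,3,4,5,6,8,9}; box has {3,4,5,6,8,9} → only 2 remains.
(1,3) = 8: row 1 has {3,4,5}; col 3 has {2,3,4,5,6,7,9}; box has {1,2,3,4,5,6,7,9} → only 8 remains.
(3,6) = 5: row 3 has {1,2,3,4,6,7,8,9}; col 6 has {1,3,6,8}; box has {1,3,4,8,9} → only 5 remains.
(4,6) = 2: row 4 has {4,7,8,9}; col 6 has {1,3,5,6,8}; box has {4,8} → only 2 remains.
(7,1) = 7: row 7 has {3,4,5}; col 1 has {1,2,3,4,5,6,8,9}; box has {2,3,4,5,6,8,9} → only 7 remains.
(7,3) = 1: row 7 has {3,4,5,7}; col 3 has {2,3,4,5,6,7,8,9}; box has {2,3,4,5,6,7,8,9} → only 1 remains.
(1,6) = 7: row 1 has {3,4,5,8}; col 6 has {1,2,3,5,6,8}; box has {1,3,4,5,8,9} → only 7 remains.
(5,6) = 9: row 5 has {1,2,3,4,5}; col 6 has {1,2,3,5,6,7,8}; box has {2,4,8} → only 9 remains.
(8,6) = 4: row 8 has {1,2,6,8,9}; col 6 has {1,2,3,5,6,7,8,9}; box has {3,6} → only 4 remains.

4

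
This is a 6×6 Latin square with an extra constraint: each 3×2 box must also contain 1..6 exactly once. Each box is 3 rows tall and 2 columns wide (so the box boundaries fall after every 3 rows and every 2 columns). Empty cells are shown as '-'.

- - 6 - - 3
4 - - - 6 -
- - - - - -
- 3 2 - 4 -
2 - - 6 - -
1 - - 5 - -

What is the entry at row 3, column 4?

row 1, column 1 = 5 (sole candidate).
row 4, column 1 = 6 (sole candidate).
row 4, column 4 = 1 (sole candidate).
row 4, column 6 = 5 (sole candidate).
row 5, column 6 = 1 (sole candidate).
row 6, column 2 = 4 (sole candidate).
row 6, column 3 = 3 (sole candidate).
row 6, column 5 = 2 (sole candidate).
row 6, column 6 = 6 (sole candidate).
row 1, column 5 = 1 (sole candidate).
row 2, column 6 = 2 (sole candidate).
row 3, column 1 = 3 (sole candidate).
row 3, column 5 = 5 (sole candidate).
row 3, column 6 = 4 (sole candidate).
row 5, column 2 = 5 (sole candidate).
row 5, column 3 = 4 (sole candidate).
row 5, column 5 = 3 (sole candidate).
row 1, column 2 = 2 (sole candidate).
row 1, column 4 = 4 (sole candidate).
row 2, column 2 = 1 (sole candidate).
row 2, column 3 = 5 (sole candidate).
row 2, column 4 = 3 (sole candidate).
row 3, column 2 = 6 (sole candidate).
row 3, column 3 = 1 (sole candidate).
row 3, column 4 = 2: row 3 has {1,3,4,5,6}; col 4 has {1,3,4,5,6}; box has {1,3,4,5,6} → only 2 remains.

2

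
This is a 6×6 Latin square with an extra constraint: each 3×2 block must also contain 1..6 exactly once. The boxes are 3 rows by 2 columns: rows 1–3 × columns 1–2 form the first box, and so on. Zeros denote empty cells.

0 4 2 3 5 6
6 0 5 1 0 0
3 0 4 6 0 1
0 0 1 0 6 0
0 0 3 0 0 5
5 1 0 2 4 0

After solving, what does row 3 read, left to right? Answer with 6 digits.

354621

r1c1 = 1: row 1 has {2,3,4,5,6}; col 1 has {3,5,6}; box has {3,4,6} → only 1 remains.
r2c2 = 2: row 2 has {1,5,6}; col 2 has {1,4}; box has {1,3,4,6} → only 2 remains.
r2c5 = 3: row 2 has {1,2,5,6}; col 5 has {4,5,6}; box has {1,5,6} → only 3 remains.
r2c6 = 4: row 2 has {1,2,3,5,6}; col 6 has {1,5,6}; box has {1,3,5,6} → only 4 remains.
r3c2 = 5: row 3 has {1,3,4,6}; col 2 has {1,2,4}; box has {1,2,3,4,6} → only 5 remains.
r3c5 = 2: row 3 has {1,3,4,5,6}; col 5 has {3,4,5,6}; box has {1,3,4,5,6} → only 2 remains.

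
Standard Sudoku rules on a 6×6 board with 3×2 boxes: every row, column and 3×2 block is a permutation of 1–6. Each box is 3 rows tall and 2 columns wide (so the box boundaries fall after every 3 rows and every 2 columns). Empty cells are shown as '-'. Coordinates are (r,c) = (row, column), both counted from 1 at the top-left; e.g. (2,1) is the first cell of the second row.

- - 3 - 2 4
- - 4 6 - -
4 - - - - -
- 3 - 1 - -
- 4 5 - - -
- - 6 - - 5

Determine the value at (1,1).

(1,4) = 5: row 1 has {2,3,4}; col 4 has {1,6}; box has {3,4,6} → only 5 remains.
(3,4) = 2: row 3 has {4}; col 4 has {1,5,6}; box has {3,4,5,6} → only 2 remains.
(4,3) = 2: row 4 has {1,3}; col 3 has {3,4,5,6}; box has {1,5,6} → only 2 remains.
(4,6) = 6: row 4 has {1,2,3}; col 6 has {4,5}; box has {5} → only 6 remains.
(5,4) = 3: row 5 has {4,5}; col 4 has {1,2,5,6}; box has {1,2,5,6} → only 3 remains.
(5,5) = 1: row 5 has {3,4,5}; col 5 has {2}; box has {5,6} → only 1 remains.
(5,6) = 2: row 5 has {1,3,4,5}; col 6 has {4,5,6}; box has {1,5,6} → only 2 remains.
(6,4) = 4: row 6 has {5,6}; col 4 has {1,2,3,5,6}; box has {1,2,3,5,6} → only 4 remains.
(6,5) = 3: row 6 has {4,5,6}; col 5 has {1,2}; box has {1,2,5,6} → only 3 remains.
(2,5) = 5: row 2 has {4,6}; col 5 has {1,2,3}; box has {2,4} → only 5 remains.
(3,3) = 1: row 3 has {2,4}; col 3 has {2,3,4,5,6}; box has {2,3,4,5,6} → only 1 remains.
(3,5) = 6: row 3 has {1,2,4}; col 5 has {1,2,3,5}; box has {2,4,5} → only 6 remains.
(3,6) = 3: row 3 has {1,2,4,6}; col 6 has {2,4,5,6}; box has {2,4,5,6} → only 3 remains.
(4,1) = 5: row 4 has {1,2,3,6}; col 1 has {4}; box has {3,4} → only 5 remains.
(4,5) = 4: row 4 has {1,2,3,5,6}; col 5 has {1,2,3,5,6}; box has {1,2,3,5,6} → only 4 remains.
(5,1) = 6: row 5 has {1,2,3,4,5}; col 1 has {4,5}; box has {3,4,5} → only 6 remains.
(1,1) = 1: row 1 has {2,3,4,5}; col 1 has {4,5,6}; box has {4} → only 1 remains.

1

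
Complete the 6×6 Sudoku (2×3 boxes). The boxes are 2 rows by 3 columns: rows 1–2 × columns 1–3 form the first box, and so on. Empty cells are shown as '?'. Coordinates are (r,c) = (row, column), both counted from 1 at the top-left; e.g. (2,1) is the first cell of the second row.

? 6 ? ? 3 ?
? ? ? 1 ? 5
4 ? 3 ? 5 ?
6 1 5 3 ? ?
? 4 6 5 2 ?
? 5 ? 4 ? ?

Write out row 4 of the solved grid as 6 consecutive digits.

(1,4) = 2 (sole candidate).
(1,6) = 4 (sole candidate).
(2,5) = 6 (sole candidate).
(3,2) = 2 (sole candidate).
(3,4) = 6 (sole candidate).
(3,6) = 1 (sole candidate).
(4,5) = 4: row 4 has {1,3,5,6}; col 5 has {2,3,5,6}; box has {1,3,5,6} → only 4 remains.
(4,6) = 2: row 4 has {1,3,4,5,6}; col 6 has {1,4,5}; box has {1,3,4,5,6} → only 2 remains.

615342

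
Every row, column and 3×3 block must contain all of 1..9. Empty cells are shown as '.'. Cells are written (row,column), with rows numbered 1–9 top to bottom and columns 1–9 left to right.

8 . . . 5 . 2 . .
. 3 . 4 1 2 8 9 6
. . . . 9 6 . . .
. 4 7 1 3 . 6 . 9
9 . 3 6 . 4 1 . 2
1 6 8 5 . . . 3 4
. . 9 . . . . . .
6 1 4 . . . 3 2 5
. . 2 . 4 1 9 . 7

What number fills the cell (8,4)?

9

(2,3) = 5 (sole candidate).
(3,3) = 1 (sole candidate).
(3,9) = 3 (sole candidate).
(4,6) = 8 (sole candidate).
(4,8) = 5 (sole candidate).
(5,2) = 5 (sole candidate).
(5,5) = 7 (sole candidate).
(5,8) = 8 (sole candidate).
(6,5) = 2 (sole candidate).
(6,6) = 9 (sole candidate).
(6,7) = 7 (sole candidate).
(7,7) = 4 (sole candidate).
(8,5) = 8 (sole candidate).
(8,6) = 7 (sole candidate).
(9,2) = 8 (sole candidate).
(9,4) = 3 (sole candidate).
(9,8) = 6 (sole candidate).
(1,3) = 6 (sole candidate).
(1,4) = 7 (sole candidate).
(1,6) = 3 (sole candidate).
(1,9) = 1 (sole candidate).
(2,1) = 7 (sole candidate).
(3,2) = 2 (sole candidate).
(3,4) = 8 (sole candidate).
(3,7) = 5 (sole candidate).
(4,1) = 2 (sole candidate).
(7,2) = 7 (sole candidate).
(7,4) = 2 (sole candidate).
(7,5) = 6 (sole candidate).
(7,6) = 5 (sole candidate).
(7,8) = 1 (sole candidate).
(7,9) = 8 (sole candidate).
(8,4) = 9: row 8 has {1,2,3,4,5,6,7,8}; col 4 has {1,2,3,4,5,6,7,8}; box has {1,2,3,4,5,6,7,8} → only 9 remains.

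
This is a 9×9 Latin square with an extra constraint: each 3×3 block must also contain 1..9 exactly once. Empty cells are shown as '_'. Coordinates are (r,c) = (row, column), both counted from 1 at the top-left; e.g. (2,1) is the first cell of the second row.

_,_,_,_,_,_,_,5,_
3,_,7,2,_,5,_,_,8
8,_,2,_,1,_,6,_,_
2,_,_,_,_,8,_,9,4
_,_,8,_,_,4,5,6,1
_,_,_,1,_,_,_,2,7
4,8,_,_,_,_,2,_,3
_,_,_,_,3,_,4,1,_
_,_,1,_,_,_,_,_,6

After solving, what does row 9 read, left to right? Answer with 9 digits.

531742986

(2,8) = 4 (sole candidate).
(3,9) = 9 (sole candidate).
(4,7) = 3 (sole candidate).
(6,7) = 8 (sole candidate).
(7,8) = 7 (sole candidate).
(8,9) = 5 (sole candidate).
(9,7) = 9: row 9 has {1,6}; col 7 has {2,3,4,5,6,8}; box has {1,2,3,4,5,6,7} → only 9 remains.
(9,8) = 8: row 9 has {1,6,9}; col 8 has {1,2,4,5,6,7,9}; box has {1,2,3,4,5,6,7,9} → only 8 remains.
(1,9) = 2 (sole candidate).
(2,7) = 1 (sole candidate).
(3,8) = 3 (sole candidate).
(1,7) = 7 (sole candidate).
(3,6) = 7 (sole candidate).
(9,6) = 2: row 9 has {1,6,8,9}; col 6 has {4,5,7,8}; box has {3} → only 2 remains.
(3,4) = 4 (sole candidate).
(3,2) = 5 (sole candidate).
(4,2) = 1 (hidden single in row 4).
(1,1) = 1 (hidden single in row 1).
(5,5) = 2 (hidden single in row 5).
(7,6) = 1 (hidden single in row 7).
(8,2) = 2 (hidden single in row 8).
(8,4) = 8 (hidden single in row 8).
(1,5) = 8 (hidden single in row 1).
(8,1) = 7 (hidden single in row 8).
(5,1) = 9 (sole candidate).
(9,1) = 5: row 9 has {1,2,6,8,9}; col 1 has {1,2,3,4,7,8,9}; box has {1,2,4,7,8} → only 5 remains.
(9,2) = 3: row 9 has {1,2,5,6,8,9}; col 2 has {1,2,5,8}; box has {1,2,4,5,7,8} → only 3 remains.
(9,4) = 7: row 9 has {1,2,3,5,6,8,9}; col 4 has {1,2,4,8}; box has {1,2,3,8} → only 7 remains.
(9,5) = 4: row 9 has {1,2,3,5,6,7,8,9}; col 5 has {1,2,3,8}; box has {1,2,3,7,8} → only 4 remains.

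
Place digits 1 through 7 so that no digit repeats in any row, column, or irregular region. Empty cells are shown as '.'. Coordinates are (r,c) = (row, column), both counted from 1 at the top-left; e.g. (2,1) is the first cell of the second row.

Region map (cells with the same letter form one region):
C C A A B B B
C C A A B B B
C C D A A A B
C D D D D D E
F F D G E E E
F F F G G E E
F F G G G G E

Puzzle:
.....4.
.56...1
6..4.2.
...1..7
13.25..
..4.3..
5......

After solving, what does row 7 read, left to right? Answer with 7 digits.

5216473

(5,3) = 7 (sole candidate).
(5,6) = 6 (sole candidate).
(5,7) = 4 (sole candidate).
(6,6) = 1 (sole candidate).
(6,7) = 2 (sole candidate).
(7,3) = 1: row 7 has {5}; col 3 has {4,6,7}; region has {2,3} → only 1 remains.
(7,6) = 7: row 7 has {1,5}; col 6 has {1,2,4,6}; region has {1,2,3} → only 7 remains.
(7,7) = 3: row 7 has {1,5,7}; col 7 has {1,2,4,7}; region has {1,2,4,5,6,7} → only 3 remains.
(2,6) = 3 (sole candidate).
(3,7) = 5 (sole candidate).
(4,6) = 5 (sole candidate).
(6,1) = 7 (sole candidate).
(6,2) = 6 (sole candidate).
(6,4) = 5 (sole candidate).
(7,2) = 2: row 7 has {1,3,5,7}; col 2 has {3,5,6}; region has {1,3,4,5,6,7} → only 2 remains.
(7,4) = 6: row 7 has {1,2,3,5,7}; col 4 has {1,2,4,5}; region has {1,2,3,5,7} → only 6 remains.
(7,5) = 4: row 7 has {1,2,3,5,6,7}; col 5 has {3,5}; region has {1,2,3,5,6,7} → only 4 remains.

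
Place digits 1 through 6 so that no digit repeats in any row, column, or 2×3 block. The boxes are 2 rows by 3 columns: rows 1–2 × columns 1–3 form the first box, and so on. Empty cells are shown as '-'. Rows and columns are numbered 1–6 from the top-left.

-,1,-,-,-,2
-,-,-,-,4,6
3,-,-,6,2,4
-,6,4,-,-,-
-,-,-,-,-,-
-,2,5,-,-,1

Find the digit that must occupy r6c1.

6

r3c2 = 5 (sole candidate).
r3c3 = 1 (sole candidate).
r4c1 = 2 (sole candidate).
r2c1 = 5 (sole candidate).
r2c2 = 3 (sole candidate).
r2c3 = 2 (sole candidate).
r2c4 = 1 (sole candidate).
r5c2 = 4 (sole candidate).
r6c1 = 6: row 6 has {1,2,5}; col 1 has {2,3,5}; box has {2,4,5} → only 6 remains.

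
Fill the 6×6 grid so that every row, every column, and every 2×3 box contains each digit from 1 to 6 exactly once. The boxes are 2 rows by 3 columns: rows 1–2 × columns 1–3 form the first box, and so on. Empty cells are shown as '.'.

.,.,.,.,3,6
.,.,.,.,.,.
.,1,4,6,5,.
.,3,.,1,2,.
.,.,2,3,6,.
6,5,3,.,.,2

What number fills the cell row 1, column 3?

1

row 3, column 1 = 2: row 3 has {1,4,5,6}; col 1 has {6}; box has {1,3,4} → only 2 remains.
row 3, column 6 = 3: row 3 has {1,2,4,5,6}; col 6 has {2,6}; box has {1,2,5,6} → only 3 remains.
row 4, column 1 = 5: row 4 has {1,2,3}; col 1 has {2,6}; box has {1,2,3,4} → only 5 remains.
row 4, column 3 = 6: row 4 has {1,2,3,5}; col 3 has {2,3,4}; box has {1,2,3,4,5} → only 6 remains.
row 4, column 6 = 4: row 4 has {1,2,3,5,6}; col 6 has {2,3,6}; box has {1,2,3,5,6} → only 4 remains.
row 5, column 2 = 4: row 5 has {2,3,6}; col 2 has {1,3,5}; box has {2,3,5,6} → only 4 remains.
row 6, column 4 = 4: row 6 has {2,3,5,6}; col 4 has {1,3,6}; box has {2,3,6} → only 4 remains.
row 6, column 5 = 1: row 6 has {2,3,4,5,6}; col 5 has {2,3,5,6}; box has {2,3,4,6} → only 1 remains.
row 1, column 2 = 2: row 1 has {3,6}; col 2 has {1,3,4,5}; box has {} → only 2 remains.
row 1, column 4 = 5: row 1 has {2,3,6}; col 4 has {1,3,4,6}; box has {3,6} → only 5 remains.
row 2, column 2 = 6: row 2 has {}; col 2 has {1,2,3,4,5}; box has {2} → only 6 remains.
row 2, column 4 = 2: row 2 has {6}; col 4 has {1,3,4,5,6}; box has {3,5,6} → only 2 remains.
row 2, column 5 = 4: row 2 has {2,6}; col 5 has {1,2,3,5,6}; box has {2,3,5,6} → only 4 remains.
row 2, column 6 = 1: row 2 has {2,4,6}; col 6 has {2,3,4,6}; box has {2,3,4,5,6} → only 1 remains.
row 5, column 1 = 1: row 5 has {2,3,4,6}; col 1 has {2,5,6}; box has {2,3,4,5,6} → only 1 remains.
row 5, column 6 = 5: row 5 has {1,2,3,4,6}; col 6 has {1,2,3,4,6}; box has {1,2,3,4,6} → only 5 remains.
row 1, column 1 = 4: row 1 has {2,3,5,6}; col 1 has {1,2,5,6}; box has {2,6} → only 4 remains.
row 1, column 3 = 1: row 1 has {2,3,4,5,6}; col 3 has {2,3,4,6}; box has {2,4,6} → only 1 remains.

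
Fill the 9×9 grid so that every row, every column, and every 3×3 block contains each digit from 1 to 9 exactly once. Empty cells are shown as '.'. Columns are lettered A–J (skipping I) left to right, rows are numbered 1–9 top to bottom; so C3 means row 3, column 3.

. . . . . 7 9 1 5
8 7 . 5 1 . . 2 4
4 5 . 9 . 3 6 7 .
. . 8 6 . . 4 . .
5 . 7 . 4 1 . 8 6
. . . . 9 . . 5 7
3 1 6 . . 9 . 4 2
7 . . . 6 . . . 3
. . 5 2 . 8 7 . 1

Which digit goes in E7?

F2 = 6 (sole candidate).
G2 = 3 (sole candidate).
J3 = 8 (sole candidate).
J4 = 9 (sole candidate).
D5 = 3 (sole candidate).
G5 = 2 (sole candidate).
D6 = 8 (sole candidate).
F6 = 2 (sole candidate).
G6 = 1 (sole candidate).
D7 = 7 (sole candidate).
E7 = 5: row 7 has {1,2,3,4,6,7,9}; col 5 has {1,4,6,9}; box has {2,6,7,8,9} → only 5 remains.

5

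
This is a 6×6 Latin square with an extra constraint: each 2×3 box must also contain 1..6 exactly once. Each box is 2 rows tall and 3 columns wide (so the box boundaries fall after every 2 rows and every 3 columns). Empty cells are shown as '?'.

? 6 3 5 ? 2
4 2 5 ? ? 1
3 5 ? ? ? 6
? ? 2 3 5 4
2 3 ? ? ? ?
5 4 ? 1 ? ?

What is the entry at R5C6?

R1C1 = 1 (sole candidate).
R1C5 = 4 (sole candidate).
R2C4 = 6 (sole candidate).
R2C5 = 3 (sole candidate).
R3C4 = 2 (sole candidate).
R3C5 = 1 (sole candidate).
R4C1 = 6 (sole candidate).
R4C2 = 1 (sole candidate).
R5C4 = 4 (sole candidate).
R5C5 = 6 (sole candidate).
R5C6 = 5: row 5 has {2,3,4,6}; col 6 has {1,2,4,6}; box has {1,4,6} → only 5 remains.

5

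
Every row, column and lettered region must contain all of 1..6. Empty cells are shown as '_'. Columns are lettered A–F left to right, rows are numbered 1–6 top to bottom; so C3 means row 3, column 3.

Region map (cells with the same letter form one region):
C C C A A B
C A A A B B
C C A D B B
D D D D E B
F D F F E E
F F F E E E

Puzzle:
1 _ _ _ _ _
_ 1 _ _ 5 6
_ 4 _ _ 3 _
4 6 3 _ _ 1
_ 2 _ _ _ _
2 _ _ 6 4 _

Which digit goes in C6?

A2 = 3: row 2 has {1,5,6}; col 1 has {1,2,4}; region has {1,4} → only 3 remains.
F3 = 2: row 3 has {3,4}; col 6 has {1,6}; region has {1,3,5,6} → only 2 remains.
D4 = 5: row 4 has {1,3,4,6}; col 4 has {6}; region has {2,3,4,6} → only 5 remains.
E4 = 2: row 4 has {1,3,4,5,6}; col 5 has {3,4,5}; region has {4,6} → only 2 remains.
E5 = 1: row 5 has {2}; col 5 has {2,3,4,5}; region has {2,4,6} → only 1 remains.
B1 = 5: row 1 has {1}; col 2 has {1,2,4,6}; region has {1,3,4} → only 5 remains.
E1 = 6: row 1 has {1,5}; col 5 has {1,2,3,4,5}; region has {1} → only 6 remains.
F1 = 4: row 1 has {1,5,6}; col 6 has {1,2,6}; region has {1,2,3,5,6} → only 4 remains.
A3 = 6: row 3 has {2,3,4}; col 1 has {1,2,3,4}; region has {1,3,4,5} → only 6 remains.
C3 = 5: row 3 has {2,3,4,6}; col 3 has {3}; region has {1,6} → only 5 remains.
D3 = 1: row 3 has {2,3,4,5,6}; col 4 has {5,6}; region has {2,3,4,5,6} → only 1 remains.
A5 = 5: row 5 has {1,2}; col 1 has {1,2,3,4,6}; region has {2} → only 5 remains.
F5 = 3: row 5 has {1,2,5}; col 6 has {1,2,4,6}; region has {1,2,4,6} → only 3 remains.
B6 = 3: row 6 has {2,4,6}; col 2 has {1,2,4,5,6}; region has {2,5} → only 3 remains.
C6 = 1: row 6 has {2,3,4,6}; col 3 has {3,5}; region has {2,3,5} → only 1 remains.

1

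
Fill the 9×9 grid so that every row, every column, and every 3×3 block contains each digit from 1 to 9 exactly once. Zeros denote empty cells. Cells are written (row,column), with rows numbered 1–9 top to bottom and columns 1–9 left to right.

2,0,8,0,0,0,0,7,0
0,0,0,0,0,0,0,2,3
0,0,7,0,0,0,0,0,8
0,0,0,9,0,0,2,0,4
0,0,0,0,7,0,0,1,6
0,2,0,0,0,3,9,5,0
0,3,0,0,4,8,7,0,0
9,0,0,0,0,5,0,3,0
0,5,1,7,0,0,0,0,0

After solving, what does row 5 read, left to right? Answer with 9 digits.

(4,8) = 8: row 4 has {2,4,9}; col 8 has {1,2,3,5,7}; box has {1,2,4,5,6,9} → only 8 remains.
(5,7) = 3: row 5 has {1,6,7}; col 7 has {2,7,9}; box has {1,2,4,5,6,8,9} → only 3 remains.
(6,9) = 7: row 6 has {2,3,5,9}; col 9 has {3,4,6,8}; box has {1,2,3,4,5,6,8,9} → only 7 remains.
(7,1) = 6: row 7 has {3,4,7,8}; col 1 has {2,9}; box has {1,3,5,9} → only 6 remains.
(7,3) = 2: row 7 has {3,4,6,7,8}; col 3 has {1,7,8}; box has {1,3,5,6,9} → only 2 remains.
(7,4) = 1: row 7 has {2,3,4,6,7,8}; col 4 has {7,9}; box has {4,5,7,8} → only 1 remains.
(7,8) = 9: row 7 has {1,2,3,4,6,7,8}; col 8 has {1,2,3,5,7,8}; box has {3,7} → only 9 remains.
(7,9) = 5: row 7 has {1,2,3,4,6,7,8,9}; col 9 has {3,4,6,7,8}; box has {3,7,9} → only 5 remains.
(8,3) = 4: row 8 has {3,5,9}; col 3 has {1,2,7,8}; box has {1,2,3,5,6,9} → only 4 remains.
(9,1) = 8: row 9 has {1,5,7}; col 1 has {2,6,9}; box has {1,2,3,4,5,6,9} → only 8 remains.
(9,9) = 2: row 9 has {1,5,7,8}; col 9 has {3,4,5,6,7,8}; box has {3,5,7,9} → only 2 remains.
(6,3) = 6: row 6 has {2,3,5,7,9}; col 3 has {1,2,4,7,8}; box has {2} → only 6 remains.
(8,2) = 7: row 8 has {3,4,5,9}; col 2 has {2,3,5}; box has {1,2,3,4,5,6,8,9} → only 7 remains.
(8,9) = 1: row 8 has {3,4,5,7,9}; col 9 has {2,3,4,5,6,7,8}; box has {2,3,5,7,9} → only 1 remains.
(1,9) = 9: row 1 has {2,7,8}; col 9 has {1,2,3,4,5,6,7,8}; box has {2,3,7,8} → only 9 remains.
(4,2) = 1: row 4 has {2,4,8,9}; col 2 has {2,3,5,7}; box has {2,6} → only 1 remains.
(4,6) = 6: row 4 has {1,2,4,8,9}; col 6 has {3,5,8}; box has {3,7,9} → only 6 remains.
(6,1) = 4: row 6 has {2,3,5,6,7,9}; col 1 has {2,6,8,9}; box has {1,2,6} → only 4 remains.
(6,4) = 8: row 6 has {2,3,4,5,6,7,9}; col 4 has {1,7,9}; box has {3,6,7,9} → only 8 remains.
(6,5) = 1: row 6 has {2,3,4,5,6,7,8,9}; col 5 has {4,7}; box has {3,6,7,8,9} → only 1 remains.
(9,6) = 9: row 9 has {1,2,5,7,8}; col 6 has {3,5,6,8}; box has {1,4,5,7,8} → only 9 remains.
(4,5) = 5: row 4 has {1,2,4,6,8,9}; col 5 has {1,4,7}; box has {1,3,6,7,8,9} → only 5 remains.
(5,1) = 5: row 5 has {1,3,6,7}; col 1 has {2,4,6,8,9}; box has {1,2,4,6} → only 5 remains.
(5,3) = 9: row 5 has {1,3,5,6,7}; col 3 has {1,2,4,6,7,8}; box has {1,2,4,5,6} → only 9 remains.
(2,1) = 1: row 2 has {2,3}; col 1 has {2,4,5,6,8,9}; box has {2,7,8} → only 1 remains.
(2,3) = 5: row 2 has {1,2,3}; col 3 has {1,2,4,6,7,8,9}; box has {1,2,7,8} → only 5 remains.
(3,1) = 3: row 3 has {7,8}; col 1 has {1,2,4,5,6,8,9}; box has {1,2,5,7,8} → only 3 remains.
(4,1) = 7: row 4 has {1,2,4,5,6,8,9}; col 1 has {1,2,3,4,5,6,8,9}; box has {1,2,4,5,6,9} → only 7 remains.
(4,3) = 3: row 4 has {1,2,4,5,6,7,8,9}; col 3 has {1,2,4,5,6,7,8,9}; box has {1,2,4,5,6,7,9} → only 3 remains.
(5,2) = 8: row 5 has {1,3,5,6,7,9}; col 2 has {1,2,3,5,7}; box has {1,2,3,4,5,6,7,9} → only 8 remains.
(2,6) = 7: in row 2, 7 can only go here (every other open cell in that row sees a 7).
(2,5) = 8: in row 2, 8 can only go here (every other open cell in that row sees an 8).
(2,2) = 9: in row 2, 9 can only go here (every other open cell in that row sees a 9).
(3,5) = 9: in row 3, 9 can only go here (every other open cell in that row sees a 9).
(8,7) = 8: in row 8, 8 can only go here (every other open cell in that row sees an 8).
(9,5) = 3: in row 9, 3 can only go here (every other open cell in that row sees a 3).
(1,5) = 6: row 1 has {2,7,8,9}; col 5 has {1,3,4,5,7,8,9}; box has {7,8,9} → only 6 remains.
(2,4) = 4: row 2 has {1,2,3,5,7,8,9}; col 4 has {1,7,8,9}; box has {6,7,8,9} → only 4 remains.
(2,7) = 6: row 2 has {1,2,3,4,5,7,8,9}; col 7 has {2,3,7,8,9}; box has {2,3,7,8,9} → only 6 remains.
(3,8) = 4: row 3 has {3,7,8,9}; col 8 has {1,2,3,5,7,8,9}; box has {2,3,6,7,8,9} → only 4 remains.
(5,4) = 2: row 5 has {1,3,5,6,7,8,9}; col 4 has {1,4,7,8,9}; box has {1,3,5,6,7,8,9} → only 2 remains.
(5,6) = 4: row 5 has {1,2,3,5,6,7,8,9}; col 6 has {3,5,6,7,8,9}; box has {1,2,3,5,6,7,8,9} → only 4 remains.

589274316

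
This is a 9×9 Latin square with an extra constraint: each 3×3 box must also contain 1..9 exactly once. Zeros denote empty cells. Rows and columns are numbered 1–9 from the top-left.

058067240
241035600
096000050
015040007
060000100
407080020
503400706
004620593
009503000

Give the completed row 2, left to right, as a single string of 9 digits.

241835679

row 1, column 1 = 3 (sole candidate).
row 3, column 1 = 7 (sole candidate).
row 3, column 5 = 1 (sole candidate).
row 3, column 9 = 8 (sole candidate).
row 5, column 3 = 2 (sole candidate).
row 5, column 6 = 9 (sole candidate).
row 6, column 2 = 3 (sole candidate).
row 6, column 4 = 1 (sole candidate).
row 6, column 6 = 6 (sole candidate).
row 6, column 7 = 9 (sole candidate).
row 6, column 9 = 5 (sole candidate).
row 7, column 5 = 9 (sole candidate).
row 9, column 5 = 7 (sole candidate).
row 1, column 4 = 9 (sole candidate).
row 1, column 9 = 1 (sole candidate).
row 2, column 4 = 8: row 2 has {1,2,3,4,5,6}; col 4 has {1,4,5,6,9}; box has {1,3,5,6,7,9} → only 8 remains.
row 2, column 8 = 7: row 2 has {1,2,3,4,5,6,8}; col 8 has {2,4,5,9}; box has {1,2,4,5,6,8} → only 7 remains.
row 2, column 9 = 9: row 2 has {1,2,3,4,5,6,7,8}; col 9 has {1,3,5,6,7,8}; box has {1,2,4,5,6,7,8} → only 9 remains.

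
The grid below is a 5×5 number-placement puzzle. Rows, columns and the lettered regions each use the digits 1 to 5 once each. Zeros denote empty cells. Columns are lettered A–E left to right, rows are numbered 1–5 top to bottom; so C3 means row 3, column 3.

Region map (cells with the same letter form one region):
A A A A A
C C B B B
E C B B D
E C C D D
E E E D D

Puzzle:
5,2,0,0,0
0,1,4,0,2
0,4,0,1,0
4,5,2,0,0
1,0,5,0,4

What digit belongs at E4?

1

A2 = 3: row 2 has {1,2,4}; col 1 has {1,4,5}; region has {1,2,4,5} → only 3 remains.
D2 = 5: row 2 has {1,2,3,4}; col 4 has {1}; region has {1,2,4} → only 5 remains.
A3 = 2: row 3 has {1,4}; col 1 has {1,3,4,5}; region has {1,4,5} → only 2 remains.
C3 = 3: row 3 has {1,2,4}; col 3 has {2,4,5}; region has {1,2,4,5} → only 3 remains.
E3 = 5: row 3 has {1,2,3,4}; col 5 has {2,4}; region has {4} → only 5 remains.
D4 = 3: row 4 has {2,4,5}; col 4 has {1,5}; region has {4,5} → only 3 remains.
E4 = 1: row 4 has {2,3,4,5}; col 5 has {2,4,5}; region has {3,4,5} → only 1 remains.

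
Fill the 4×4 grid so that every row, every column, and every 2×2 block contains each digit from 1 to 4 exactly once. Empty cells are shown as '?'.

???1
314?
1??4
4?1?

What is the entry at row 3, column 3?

row 1, column 1 = 2 (sole candidate).
row 1, column 2 = 4 (sole candidate).
row 1, column 3 = 3 (sole candidate).
row 2, column 4 = 2 (sole candidate).
row 3, column 3 = 2: row 3 has {1,4}; col 3 has {1,3,4}; box has {1,4} → only 2 remains.

2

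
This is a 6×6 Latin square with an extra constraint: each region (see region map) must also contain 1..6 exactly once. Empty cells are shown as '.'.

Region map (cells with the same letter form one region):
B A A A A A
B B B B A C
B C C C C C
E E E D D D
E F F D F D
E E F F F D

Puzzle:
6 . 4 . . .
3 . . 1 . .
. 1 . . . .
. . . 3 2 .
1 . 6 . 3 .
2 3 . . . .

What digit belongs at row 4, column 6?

row 4, column 3 = 5 (sole candidate).
row 6, column 3 = 1 (sole candidate).
row 2, column 3 = 2 (sole candidate).
row 3, column 3 = 3 (sole candidate).
row 4, column 1 = 4 (sole candidate).
row 4, column 2 = 6 (sole candidate).
row 4, column 6 = 1: row 4 has {2,3,4,5,6}; col 6 has {}; region has {2,3} → only 1 remains.

1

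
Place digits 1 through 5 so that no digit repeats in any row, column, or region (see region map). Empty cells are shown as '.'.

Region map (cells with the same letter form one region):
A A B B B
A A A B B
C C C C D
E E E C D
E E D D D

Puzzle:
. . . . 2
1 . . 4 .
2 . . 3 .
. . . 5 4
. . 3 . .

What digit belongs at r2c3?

2

r1c4 = 1: row 1 has {2}; col 4 has {3,4,5}; region has {2,4} → only 1 remains.
r4c1 = 3: row 4 has {4,5}; col 1 has {1,2}; region has {} → only 3 remains.
r5c4 = 2: row 5 has {3}; col 4 has {1,3,4,5}; region has {3,4} → only 2 remains.
r1c3 = 5: row 1 has {1,2}; col 3 has {3}; region has {1,2,4} → only 5 remains.
r2c3 = 2: row 2 has {1,4}; col 3 has {3,5}; region has {1} → only 2 remains.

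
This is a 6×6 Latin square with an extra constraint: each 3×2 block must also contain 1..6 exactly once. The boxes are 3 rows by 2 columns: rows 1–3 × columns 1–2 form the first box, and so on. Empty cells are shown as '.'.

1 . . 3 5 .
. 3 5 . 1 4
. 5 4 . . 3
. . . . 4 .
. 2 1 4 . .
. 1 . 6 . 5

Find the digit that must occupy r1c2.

4

r2c4 = 2: row 2 has {1,3,4,5}; col 4 has {3,4,6}; box has {3,4,5} → only 2 remains.
r3c4 = 1: row 3 has {3,4,5}; col 4 has {2,3,4,6}; box has {2,3,4,5} → only 1 remains.
r4c2 = 6: row 4 has {4}; col 2 has {1,2,3,5}; box has {1,2} → only 6 remains.
r4c4 = 5: row 4 has {4,6}; col 4 has {1,2,3,4,6}; box has {1,4,6} → only 5 remains.
r5c6 = 6: row 5 has {1,2,4}; col 6 has {3,4,5}; box has {4,5} → only 6 remains.
r1c2 = 4: row 1 has {1,3,5}; col 2 has {1,2,3,5,6}; box has {1,3,5} → only 4 remains.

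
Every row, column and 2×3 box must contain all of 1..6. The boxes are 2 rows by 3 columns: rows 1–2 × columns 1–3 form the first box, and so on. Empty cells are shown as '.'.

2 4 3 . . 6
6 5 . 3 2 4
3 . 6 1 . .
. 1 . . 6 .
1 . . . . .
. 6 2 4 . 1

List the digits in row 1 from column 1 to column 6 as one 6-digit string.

243516

row 1, column 4 = 5: row 1 has {2,3,4,6}; col 4 has {1,3,4}; box has {2,3,4,6} → only 5 remains.
row 1, column 5 = 1: row 1 has {2,3,4,5,6}; col 5 has {2,6}; box has {2,3,4,5,6} → only 1 remains.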